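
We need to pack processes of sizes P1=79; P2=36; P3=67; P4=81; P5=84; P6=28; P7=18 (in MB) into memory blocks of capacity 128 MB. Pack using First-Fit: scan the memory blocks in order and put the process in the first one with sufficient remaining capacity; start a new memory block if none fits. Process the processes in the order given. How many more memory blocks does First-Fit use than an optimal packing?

First-Fit: [79,36] [67,28,18] [81] [84] → 4 memory blocks.
Total size 393 MB; any packing needs at least ⌈393/128⌉ = 4 memory blocks.
So 4 is already optimal.

0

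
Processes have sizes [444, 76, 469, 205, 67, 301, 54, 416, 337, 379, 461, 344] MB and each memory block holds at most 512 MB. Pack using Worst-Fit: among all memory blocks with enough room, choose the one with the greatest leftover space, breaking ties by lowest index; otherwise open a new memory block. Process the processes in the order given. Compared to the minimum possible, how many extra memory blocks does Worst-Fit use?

Worst-Fit: [444] [76,205,67] [469] [301,54] [416] [337] [379] [461] [344] → 9 memory blocks.
8 processes exceed 256 MB (half the capacity), and no two of those can share a memory block, so at least 8 memory blocks are needed.
An optimal packing achieves that bound: [469] [461] [444,67] [416,76] [379,54] [344] [337] [301,205] → 8 memory blocks.
Excess: 9 − 8 = 1.

1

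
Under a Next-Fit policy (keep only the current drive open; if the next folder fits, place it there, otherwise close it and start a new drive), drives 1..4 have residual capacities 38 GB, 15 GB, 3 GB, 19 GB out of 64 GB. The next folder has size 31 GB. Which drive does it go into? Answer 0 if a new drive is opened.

Next-Fit only looks at drive 4, which has 19 GB free.
31 GB does not fit, so a new drive is opened.

0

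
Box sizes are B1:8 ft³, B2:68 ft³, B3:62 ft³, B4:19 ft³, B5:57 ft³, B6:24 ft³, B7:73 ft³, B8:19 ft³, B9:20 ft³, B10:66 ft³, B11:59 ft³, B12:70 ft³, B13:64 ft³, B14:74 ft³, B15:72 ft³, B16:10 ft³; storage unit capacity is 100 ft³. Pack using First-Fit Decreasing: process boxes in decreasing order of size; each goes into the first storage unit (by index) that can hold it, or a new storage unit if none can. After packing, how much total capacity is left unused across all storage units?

Sorted descending: 74, 73, 72, 70, 68, 66, 64, 62, 59, 57, 24, 20, 19, 19, 10, 8.
74 ft³ → storage unit 1 (remaining 26 ft³)
73 ft³ → storage unit 2 (remaining 27 ft³)
72 ft³ → storage unit 3 (remaining 28 ft³)
70 ft³ → storage unit 4 (remaining 30 ft³)
68 ft³ → storage unit 5 (remaining 32 ft³)
66 ft³ → storage unit 6 (remaining 34 ft³)
64 ft³ → storage unit 7 (remaining 36 ft³)
62 ft³ → storage unit 8 (remaining 38 ft³)
59 ft³ → storage unit 9 (remaining 41 ft³)
57 ft³ → storage unit 10 (remaining 43 ft³)
24 ft³ → storage unit 1 (remaining 2 ft³)
20 ft³ → storage unit 2 (remaining 7 ft³)
19 ft³ → storage unit 3 (remaining 9 ft³)
19 ft³ → storage unit 4 (remaining 11 ft³)
10 ft³ → storage unit 4 (remaining 1 ft³)
8 ft³ → storage unit 3 (remaining 1 ft³)
10 storage units × 100 ft³ = 1000 ft³; used 765 ft³; unused 235 ft³.

235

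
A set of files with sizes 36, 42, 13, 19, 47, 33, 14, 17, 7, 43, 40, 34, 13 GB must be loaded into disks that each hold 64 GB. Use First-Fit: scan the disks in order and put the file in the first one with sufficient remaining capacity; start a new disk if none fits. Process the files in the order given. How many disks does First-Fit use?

36 GB → disk 1 (remaining 28 GB)
42 GB → disk 2 (remaining 22 GB)
13 GB → disk 1 (remaining 15 GB)
19 GB → disk 2 (remaining 3 GB)
47 GB → disk 3 (remaining 17 GB)
33 GB → disk 4 (remaining 31 GB)
14 GB → disk 1 (remaining 1 GB)
17 GB → disk 3 (remaining 0 GB)
7 GB → disk 4 (remaining 24 GB)
43 GB → disk 5 (remaining 21 GB)
40 GB → disk 6 (remaining 24 GB)
34 GB → disk 7 (remaining 30 GB)
13 GB → disk 4 (remaining 11 GB)
Final disks: [36,13,14] [42,19] [47,17] [33,7,13] [43] [40] [34].

7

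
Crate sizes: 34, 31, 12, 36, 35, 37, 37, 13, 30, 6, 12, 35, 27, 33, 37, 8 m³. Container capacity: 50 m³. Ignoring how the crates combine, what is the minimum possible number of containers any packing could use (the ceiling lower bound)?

Total size = 34 + 31 + 12 + 36 + 35 + 37 + 37 + 13 + 30 + 6 + 12 + 35 + 27 + 33 + 37 + 8 = 423 m³.
⌈423 / 50⌉ = 9.

9 containers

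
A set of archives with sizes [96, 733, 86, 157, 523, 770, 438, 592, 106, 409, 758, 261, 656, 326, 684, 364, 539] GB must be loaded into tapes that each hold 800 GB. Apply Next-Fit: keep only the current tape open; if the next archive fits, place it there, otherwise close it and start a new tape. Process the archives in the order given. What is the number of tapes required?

14

Put 96 GB in tape 1; 704 GB remain.
Put 733 GB in tape 2; 67 GB remain.
Put 86 GB in tape 3; 714 GB remain.
Put 157 GB in tape 3; 557 GB remain.
Put 523 GB in tape 3; 34 GB remain.
Put 770 GB in tape 4; 30 GB remain.
Put 438 GB in tape 5; 362 GB remain.
Put 592 GB in tape 6; 208 GB remain.
Put 106 GB in tape 6; 102 GB remain.
Put 409 GB in tape 7; 391 GB remain.
Put 758 GB in tape 8; 42 GB remain.
Put 261 GB in tape 9; 539 GB remain.
Put 656 GB in tape 10; 144 GB remain.
Put 326 GB in tape 11; 474 GB remain.
Put 684 GB in tape 12; 116 GB remain.
Put 364 GB in tape 13; 436 GB remain.
Put 539 GB in tape 14; 261 GB remain.
Final tapes: [96] [733] [86,157,523] [770] [438] [592,106] [409] [758] [261] [656] [326] [684] [364] [539].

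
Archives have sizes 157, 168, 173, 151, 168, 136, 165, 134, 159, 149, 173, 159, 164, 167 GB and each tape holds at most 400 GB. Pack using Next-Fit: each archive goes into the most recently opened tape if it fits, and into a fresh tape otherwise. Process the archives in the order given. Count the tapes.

7

tape 1: place 157 GB, 243 GB left
tape 1: place 168 GB, 75 GB left
tape 2: place 173 GB, 227 GB left
tape 2: place 151 GB, 76 GB left
tape 3: place 168 GB, 232 GB left
tape 3: place 136 GB, 96 GB left
tape 4: place 165 GB, 235 GB left
tape 4: place 134 GB, 101 GB left
tape 5: place 159 GB, 241 GB left
tape 5: place 149 GB, 92 GB left
tape 6: place 173 GB, 227 GB left
tape 6: place 159 GB, 68 GB left
tape 7: place 164 GB, 236 GB left
tape 7: place 167 GB, 69 GB left
Final tapes: [157,168] [173,151] [168,136] [165,134] [159,149] [173,159] [164,167].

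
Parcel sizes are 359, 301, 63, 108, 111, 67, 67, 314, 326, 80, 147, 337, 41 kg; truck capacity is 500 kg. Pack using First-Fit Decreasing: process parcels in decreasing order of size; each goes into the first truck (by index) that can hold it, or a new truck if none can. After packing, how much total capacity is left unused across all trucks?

Sorted descending: 359, 337, 326, 314, 301, 147, 111, 108, 80, 67, 67, 63, 41.
Put 359 kg in truck 1; 141 kg remain.
Put 337 kg in truck 2; 163 kg remain.
Put 326 kg in truck 3; 174 kg remain.
Put 314 kg in truck 4; 186 kg remain.
Put 301 kg in truck 5; 199 kg remain.
Put 147 kg in truck 2; 16 kg remain.
Put 111 kg in truck 1; 30 kg remain.
Put 108 kg in truck 3; 66 kg remain.
Put 80 kg in truck 4; 106 kg remain.
Put 67 kg in truck 4; 39 kg remain.
Put 67 kg in truck 5; 132 kg remain.
Put 63 kg in truck 3; 3 kg remain.
Put 41 kg in truck 5; 91 kg remain.
5 trucks × 500 kg = 2500 kg; used 2321 kg; unused 179 kg.

179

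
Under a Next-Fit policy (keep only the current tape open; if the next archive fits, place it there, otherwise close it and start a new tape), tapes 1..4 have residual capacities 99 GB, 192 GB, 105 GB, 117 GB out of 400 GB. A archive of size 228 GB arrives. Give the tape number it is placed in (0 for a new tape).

Next-Fit only looks at tape 4, which has 117 GB free.
228 GB does not fit, so a new tape is opened.

0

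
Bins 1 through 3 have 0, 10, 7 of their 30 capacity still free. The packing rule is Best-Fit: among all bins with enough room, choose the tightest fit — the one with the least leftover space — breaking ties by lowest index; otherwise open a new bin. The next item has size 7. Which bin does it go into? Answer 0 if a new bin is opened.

Bins with room: bin 2 (10), bin 3 (7).
Tightest fit is bin 3 with 7 free.

3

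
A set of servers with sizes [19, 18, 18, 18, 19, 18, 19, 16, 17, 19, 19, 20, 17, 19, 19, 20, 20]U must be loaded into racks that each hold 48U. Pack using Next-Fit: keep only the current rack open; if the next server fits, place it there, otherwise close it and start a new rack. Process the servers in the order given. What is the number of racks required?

19U → rack 1 (remaining 29U)
18U → rack 1 (remaining 11U)
18U → rack 2 (remaining 30U)
18U → rack 2 (remaining 12U)
19U → rack 3 (remaining 29U)
18U → rack 3 (remaining 11U)
19U → rack 4 (remaining 29U)
16U → rack 4 (remaining 13U)
17U → rack 5 (remaining 31U)
19U → rack 5 (remaining 12U)
19U → rack 6 (remaining 29U)
20U → rack 6 (remaining 9U)
17U → rack 7 (remaining 31U)
19U → rack 7 (remaining 12U)
19U → rack 8 (remaining 29U)
20U → rack 8 (remaining 9U)
20U → rack 9 (remaining 28U)
Final racks: [19,18] [18,18] [19,18] [19,16] [17,19] [19,20] [17,19] [19,20] [20].

9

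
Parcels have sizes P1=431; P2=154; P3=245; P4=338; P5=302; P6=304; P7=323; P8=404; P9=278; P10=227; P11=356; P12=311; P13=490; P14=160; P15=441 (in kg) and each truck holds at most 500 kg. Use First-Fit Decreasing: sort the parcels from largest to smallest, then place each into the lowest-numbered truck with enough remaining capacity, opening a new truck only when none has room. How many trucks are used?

Sorted descending: 490, 441, 431, 404, 356, 338, 323, 311, 304, 302, 278, 245, 227, 160, 154.
truck 1: place 490 kg, 10 kg left
truck 2: place 441 kg, 59 kg left
truck 3: place 431 kg, 69 kg left
truck 4: place 404 kg, 96 kg left
truck 5: place 356 kg, 144 kg left
truck 6: place 338 kg, 162 kg left
truck 7: place 323 kg, 177 kg left
truck 8: place 311 kg, 189 kg left
truck 9: place 304 kg, 196 kg left
truck 10: place 302 kg, 198 kg left
truck 11: place 278 kg, 222 kg left
truck 12: place 245 kg, 255 kg left
truck 12: place 227 kg, 28 kg left
truck 6: place 160 kg, 2 kg left
truck 7: place 154 kg, 23 kg left

12 trucks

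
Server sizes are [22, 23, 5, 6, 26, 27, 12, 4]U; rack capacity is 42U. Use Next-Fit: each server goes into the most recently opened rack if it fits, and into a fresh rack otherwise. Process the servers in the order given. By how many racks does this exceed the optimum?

1

Next-Fit: [22] [23,5,6] [26] [27,12] [4] → 5 racks.
4 servers exceed 21U (half the capacity), and no two of those can share a rack, so at least 4 racks are needed.
An optimal packing achieves that bound: [27,12] [26,6,5,4] [23] [22] → 4 racks.
Excess: 5 − 4 = 1.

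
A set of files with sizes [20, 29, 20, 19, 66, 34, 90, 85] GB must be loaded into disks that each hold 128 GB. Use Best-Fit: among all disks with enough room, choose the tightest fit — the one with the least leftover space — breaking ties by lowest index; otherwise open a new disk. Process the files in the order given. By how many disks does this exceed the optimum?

1

Best-Fit: [20,29,20,19,34] [66] [90] [85] → 4 disks.
Total size 363 GB; any packing needs at least ⌈363/128⌉ = 3 disks.
An optimal packing achieves that bound: [90,34] [85,29] [66,20,20,19] → 3 disks.
Excess: 4 − 3 = 1.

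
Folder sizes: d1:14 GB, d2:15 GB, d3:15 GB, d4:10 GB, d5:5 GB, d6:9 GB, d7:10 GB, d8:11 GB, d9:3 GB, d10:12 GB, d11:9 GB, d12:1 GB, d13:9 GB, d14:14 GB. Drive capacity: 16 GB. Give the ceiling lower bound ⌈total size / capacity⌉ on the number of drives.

Total size = 14 + 15 + 15 + 10 + 5 + 9 + 10 + 11 + 3 + 12 + 9 + 1 + 9 + 14 = 137 GB.
⌈137 / 16⌉ = 9.

9 drives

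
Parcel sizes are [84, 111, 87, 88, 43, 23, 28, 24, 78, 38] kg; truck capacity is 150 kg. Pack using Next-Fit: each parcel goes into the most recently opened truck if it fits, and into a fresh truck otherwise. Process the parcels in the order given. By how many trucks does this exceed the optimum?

1

Next-Fit: [84] [111] [87] [88,43] [23,28,24] [78,38] → 6 trucks.
Total size 604 kg; any packing needs at least ⌈604/150⌉ = 5 trucks.
An optimal packing achieves that bound: [111,38] [88,43] [87,28,24] [84,23] [78] → 5 trucks.
Excess: 6 − 5 = 1.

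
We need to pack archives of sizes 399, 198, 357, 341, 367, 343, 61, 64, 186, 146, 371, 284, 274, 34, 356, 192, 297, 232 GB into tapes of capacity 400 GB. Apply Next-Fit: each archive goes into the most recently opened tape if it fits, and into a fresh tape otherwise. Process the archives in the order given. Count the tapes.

15

Put 399 GB in tape 1; 1 GB remain.
Put 198 GB in tape 2; 202 GB remain.
Put 357 GB in tape 3; 43 GB remain.
Put 341 GB in tape 4; 59 GB remain.
Put 367 GB in tape 5; 33 GB remain.
Put 343 GB in tape 6; 57 GB remain.
Put 61 GB in tape 7; 339 GB remain.
Put 64 GB in tape 7; 275 GB remain.
Put 186 GB in tape 7; 89 GB remain.
Put 146 GB in tape 8; 254 GB remain.
Put 371 GB in tape 9; 29 GB remain.
Put 284 GB in tape 10; 116 GB remain.
Put 274 GB in tape 11; 126 GB remain.
Put 34 GB in tape 11; 92 GB remain.
Put 356 GB in tape 12; 44 GB remain.
Put 192 GB in tape 13; 208 GB remain.
Put 297 GB in tape 14; 103 GB remain.
Put 232 GB in tape 15; 168 GB remain.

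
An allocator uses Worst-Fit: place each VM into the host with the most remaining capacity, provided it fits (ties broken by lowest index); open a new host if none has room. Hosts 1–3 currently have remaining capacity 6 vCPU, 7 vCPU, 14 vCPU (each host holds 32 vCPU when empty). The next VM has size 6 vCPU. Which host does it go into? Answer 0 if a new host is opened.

Hosts with room: host 1 (6 vCPU), host 2 (7 vCPU), host 3 (14 vCPU).
Most room is host 3 with 14 vCPU free.

3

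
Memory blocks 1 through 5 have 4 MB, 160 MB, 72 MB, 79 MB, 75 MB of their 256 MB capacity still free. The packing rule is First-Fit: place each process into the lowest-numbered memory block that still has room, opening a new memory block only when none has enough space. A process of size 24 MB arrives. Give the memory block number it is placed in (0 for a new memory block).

Memory blocks with room: memory block 2 (160 MB), memory block 3 (72 MB), memory block 4 (79 MB), memory block 5 (75 MB).
The first with room is memory block 2.

2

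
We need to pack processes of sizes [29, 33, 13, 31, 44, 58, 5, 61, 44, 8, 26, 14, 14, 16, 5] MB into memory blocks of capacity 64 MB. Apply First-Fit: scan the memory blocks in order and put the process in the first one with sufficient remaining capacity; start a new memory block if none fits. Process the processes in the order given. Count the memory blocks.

memory block 1: place 29 MB, 35 MB left
memory block 1: place 33 MB, 2 MB left
memory block 2: place 13 MB, 51 MB left
memory block 2: place 31 MB, 20 MB left
memory block 3: place 44 MB, 20 MB left
memory block 4: place 58 MB, 6 MB left
memory block 2: place 5 MB, 15 MB left
memory block 5: place 61 MB, 3 MB left
memory block 6: place 44 MB, 20 MB left
memory block 2: place 8 MB, 7 MB left
memory block 7: place 26 MB, 38 MB left
memory block 3: place 14 MB, 6 MB left
memory block 6: place 14 MB, 6 MB left
memory block 7: place 16 MB, 22 MB left
memory block 2: place 5 MB, 2 MB left
Final memory blocks: [29,33] [13,31,5,8,5] [44,14] [58] [61] [44,14] [26,16].

7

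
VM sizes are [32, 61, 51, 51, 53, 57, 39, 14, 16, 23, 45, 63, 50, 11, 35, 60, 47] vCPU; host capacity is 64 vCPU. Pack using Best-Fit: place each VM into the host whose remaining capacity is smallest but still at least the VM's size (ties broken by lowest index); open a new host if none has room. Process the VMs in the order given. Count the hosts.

32 vCPU → host 1 (remaining 32 vCPU)
61 vCPU → host 2 (remaining 3 vCPU)
51 vCPU → host 3 (remaining 13 vCPU)
51 vCPU → host 4 (remaining 13 vCPU)
53 vCPU → host 5 (remaining 11 vCPU)
57 vCPU → host 6 (remaining 7 vCPU)
39 vCPU → host 7 (remaining 25 vCPU)
14 vCPU → host 7 (remaining 11 vCPU)
16 vCPU → host 1 (remaining 16 vCPU)
23 vCPU → host 8 (remaining 41 vCPU)
45 vCPU → host 9 (remaining 19 vCPU)
63 vCPU → host 10 (remaining 1 vCPU)
50 vCPU → host 11 (remaining 14 vCPU)
11 vCPU → host 5 (remaining 0 vCPU)
35 vCPU → host 8 (remaining 6 vCPU)
60 vCPU → host 12 (remaining 4 vCPU)
47 vCPU → host 13 (remaining 17 vCPU)
Final hosts: [32,16] [61] [51] [51] [53,11] [57] [39,14] [23,35] [45] [63] [50] [60] [47].

13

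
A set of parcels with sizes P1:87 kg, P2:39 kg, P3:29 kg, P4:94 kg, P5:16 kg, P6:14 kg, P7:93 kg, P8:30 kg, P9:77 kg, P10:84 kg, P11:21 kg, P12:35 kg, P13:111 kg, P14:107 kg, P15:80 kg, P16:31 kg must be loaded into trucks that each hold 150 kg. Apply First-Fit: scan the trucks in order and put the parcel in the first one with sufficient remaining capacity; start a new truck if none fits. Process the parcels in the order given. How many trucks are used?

8 trucks

truck 1: place P1 (87 kg), 63 kg left
truck 1: place P2 (39 kg), 24 kg left
truck 2: place P3 (29 kg), 121 kg left
truck 2: place P4 (94 kg), 27 kg left
truck 1: place P5 (16 kg), 8 kg left
truck 2: place P6 (14 kg), 13 kg left
truck 3: place P7 (93 kg), 57 kg left
truck 3: place P8 (30 kg), 27 kg left
truck 4: place P9 (77 kg), 73 kg left
truck 5: place P10 (84 kg), 66 kg left
truck 3: place P11 (21 kg), 6 kg left
truck 4: place P12 (35 kg), 38 kg left
truck 6: place P13 (111 kg), 39 kg left
truck 7: place P14 (107 kg), 43 kg left
truck 8: place P15 (80 kg), 70 kg left
truck 4: place P16 (31 kg), 7 kg left
Final trucks: [87,39,16] [29,94,14] [93,30,21] [77,35,31] [84] [111] [107] [80].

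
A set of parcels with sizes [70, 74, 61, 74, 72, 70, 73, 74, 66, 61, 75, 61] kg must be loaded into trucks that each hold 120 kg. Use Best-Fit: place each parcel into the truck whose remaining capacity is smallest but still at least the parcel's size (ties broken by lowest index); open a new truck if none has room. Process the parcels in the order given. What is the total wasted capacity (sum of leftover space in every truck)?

Put 70 kg in truck 1; 50 kg remain.
Put 74 kg in truck 2; 46 kg remain.
Put 61 kg in truck 3; 59 kg remain.
Put 74 kg in truck 4; 46 kg remain.
Put 72 kg in truck 5; 48 kg remain.
Put 70 kg in truck 6; 50 kg remain.
Put 73 kg in truck 7; 47 kg remain.
Put 74 kg in truck 8; 46 kg remain.
Put 66 kg in truck 9; 54 kg remain.
Put 61 kg in truck 10; 59 kg remain.
Put 75 kg in truck 11; 45 kg remain.
Put 61 kg in truck 12; 59 kg remain.
12 trucks × 120 kg = 1440 kg; used 831 kg; unused 609 kg.

609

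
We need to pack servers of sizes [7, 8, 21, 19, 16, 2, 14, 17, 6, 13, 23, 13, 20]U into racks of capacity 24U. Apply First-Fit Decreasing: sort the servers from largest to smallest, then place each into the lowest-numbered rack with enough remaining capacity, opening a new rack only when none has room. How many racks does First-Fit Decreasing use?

Sorted descending: 23, 21, 20, 19, 17, 16, 14, 13, 13, 8, 7, 6, 2.
23U → rack 1 (remaining 1U)
21U → rack 2 (remaining 3U)
20U → rack 3 (remaining 4U)
19U → rack 4 (remaining 5U)
17U → rack 5 (remaining 7U)
16U → rack 6 (remaining 8U)
14U → rack 7 (remaining 10U)
13U → rack 8 (remaining 11U)
13U → rack 9 (remaining 11U)
8U → rack 6 (remaining 0U)
7U → rack 5 (remaining 0U)
6U → rack 7 (remaining 4U)
2U → rack 2 (remaining 1U)

9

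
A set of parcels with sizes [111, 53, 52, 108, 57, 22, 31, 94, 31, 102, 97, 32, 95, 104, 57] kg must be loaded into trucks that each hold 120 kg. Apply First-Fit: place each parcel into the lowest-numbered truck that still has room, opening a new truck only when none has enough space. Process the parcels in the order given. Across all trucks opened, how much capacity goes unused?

154

truck 1: place 111 kg, 9 kg left
truck 2: place 53 kg, 67 kg left
truck 2: place 52 kg, 15 kg left
truck 3: place 108 kg, 12 kg left
truck 4: place 57 kg, 63 kg left
truck 4: place 22 kg, 41 kg left
truck 4: place 31 kg, 10 kg left
truck 5: place 94 kg, 26 kg left
truck 6: place 31 kg, 89 kg left
truck 7: place 102 kg, 18 kg left
truck 8: place 97 kg, 23 kg left
truck 6: place 32 kg, 57 kg left
truck 9: place 95 kg, 25 kg left
truck 10: place 104 kg, 16 kg left
truck 6: place 57 kg, 0 kg left
10 trucks × 120 kg = 1200 kg; used 1046 kg; unused 154 kg.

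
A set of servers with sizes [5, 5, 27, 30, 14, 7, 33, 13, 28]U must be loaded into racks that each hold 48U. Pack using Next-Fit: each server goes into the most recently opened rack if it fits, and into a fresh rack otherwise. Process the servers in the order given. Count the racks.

Put 5U in rack 1; 43U remain.
Put 5U in rack 1; 38U remain.
Put 27U in rack 1; 11U remain.
Put 30U in rack 2; 18U remain.
Put 14U in rack 2; 4U remain.
Put 7U in rack 3; 41U remain.
Put 33U in rack 3; 8U remain.
Put 13U in rack 4; 35U remain.
Put 28U in rack 4; 7U remain.
Final racks: [5,5,27] [30,14] [7,33] [13,28].

4 racks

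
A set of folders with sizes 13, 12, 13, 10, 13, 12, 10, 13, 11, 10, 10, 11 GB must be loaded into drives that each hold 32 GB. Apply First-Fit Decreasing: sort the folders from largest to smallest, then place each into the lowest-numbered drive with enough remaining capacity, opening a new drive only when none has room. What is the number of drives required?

5

Sorted descending: 13, 13, 13, 13, 12, 12, 11, 11, 10, 10, 10, 10.
13 GB → drive 1 (remaining 19 GB)
13 GB → drive 1 (remaining 6 GB)
13 GB → drive 2 (remaining 19 GB)
13 GB → drive 2 (remaining 6 GB)
12 GB → drive 3 (remaining 20 GB)
12 GB → drive 3 (remaining 8 GB)
11 GB → drive 4 (remaining 21 GB)
11 GB → drive 4 (remaining 10 GB)
10 GB → drive 4 (remaining 0 GB)
10 GB → drive 5 (remaining 22 GB)
10 GB → drive 5 (remaining 12 GB)
10 GB → drive 5 (remaining 2 GB)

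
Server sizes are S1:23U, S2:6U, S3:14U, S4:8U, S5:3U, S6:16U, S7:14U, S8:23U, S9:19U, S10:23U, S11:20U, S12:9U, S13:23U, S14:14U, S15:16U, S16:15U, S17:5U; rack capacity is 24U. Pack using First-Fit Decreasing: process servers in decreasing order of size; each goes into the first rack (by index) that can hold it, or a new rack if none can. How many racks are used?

12

Sorted descending: 23, 23, 23, 23, 20, 19, 16, 16, 15, 14, 14, 14, 9, 8, 6, 5, 3.
rack 1: place 23U, 1U left
rack 2: place 23U, 1U left
rack 3: place 23U, 1U left
rack 4: place 23U, 1U left
rack 5: place 20U, 4U left
rack 6: place 19U, 5U left
rack 7: place 16U, 8U left
rack 8: place 16U, 8U left
rack 9: place 15U, 9U left
rack 10: place 14U, 10U left
rack 11: place 14U, 10U left
rack 12: place 14U, 10U left
rack 9: place 9U, 0U left
rack 7: place 8U, 0U left
rack 8: place 6U, 2U left
rack 6: place 5U, 0U left
rack 5: place 3U, 1U left
Final racks: [23] [23] [23] [23] [20,3] [19,5] [16,8] [16,6] [15,9] [14] [14] [14].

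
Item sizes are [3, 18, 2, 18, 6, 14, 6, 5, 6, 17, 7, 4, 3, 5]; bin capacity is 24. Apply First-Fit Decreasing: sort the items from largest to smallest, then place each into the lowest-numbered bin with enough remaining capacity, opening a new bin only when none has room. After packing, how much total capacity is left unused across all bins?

Sorted descending: 18, 18, 17, 14, 7, 6, 6, 6, 5, 5, 4, 3, 3, 2.
bin 1: place 18, 6 left
bin 2: place 18, 6 left
bin 3: place 17, 7 left
bin 4: place 14, 10 left
bin 3: place 7, 0 left
bin 1: place 6, 0 left
bin 2: place 6, 0 left
bin 4: place 6, 4 left
bin 5: place 5, 19 left
bin 5: place 5, 14 left
bin 4: place 4, 0 left
bin 5: place 3, 11 left
bin 5: place 3, 8 left
bin 5: place 2, 6 left
5 bins × 24 = 120; used 114; unused 6.

6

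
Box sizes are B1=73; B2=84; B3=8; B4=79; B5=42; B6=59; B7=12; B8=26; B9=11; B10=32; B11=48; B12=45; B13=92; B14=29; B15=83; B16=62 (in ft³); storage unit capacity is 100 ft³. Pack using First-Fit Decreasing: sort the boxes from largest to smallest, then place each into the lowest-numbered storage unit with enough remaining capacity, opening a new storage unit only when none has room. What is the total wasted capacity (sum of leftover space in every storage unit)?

115

Sorted descending: 92, 84, 83, 79, 73, 62, 59, 48, 45, 42, 32, 29, 26, 12, 11, 8.
92 ft³ → storage unit 1 (remaining 8 ft³)
84 ft³ → storage unit 2 (remaining 16 ft³)
83 ft³ → storage unit 3 (remaining 17 ft³)
79 ft³ → storage unit 4 (remaining 21 ft³)
73 ft³ → storage unit 5 (remaining 27 ft³)
62 ft³ → storage unit 6 (remaining 38 ft³)
59 ft³ → storage unit 7 (remaining 41 ft³)
48 ft³ → storage unit 8 (remaining 52 ft³)
45 ft³ → storage unit 8 (remaining 7 ft³)
42 ft³ → storage unit 9 (remaining 58 ft³)
32 ft³ → storage unit 6 (remaining 6 ft³)
29 ft³ → storage unit 7 (remaining 12 ft³)
26 ft³ → storage unit 5 (remaining 1 ft³)
12 ft³ → storage unit 2 (remaining 4 ft³)
11 ft³ → storage unit 3 (remaining 6 ft³)
8 ft³ → storage unit 1 (remaining 0 ft³)
9 storage units × 100 ft³ = 900 ft³; used 785 ft³; unused 115 ft³.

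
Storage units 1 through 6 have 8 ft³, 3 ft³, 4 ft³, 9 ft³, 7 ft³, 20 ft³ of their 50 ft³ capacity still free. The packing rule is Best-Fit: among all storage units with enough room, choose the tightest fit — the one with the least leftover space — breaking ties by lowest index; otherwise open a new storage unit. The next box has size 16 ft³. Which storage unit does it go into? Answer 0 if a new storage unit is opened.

6

Storage units with room: storage unit 6 (20 ft³).
Tightest fit is storage unit 6 with 20 ft³ free.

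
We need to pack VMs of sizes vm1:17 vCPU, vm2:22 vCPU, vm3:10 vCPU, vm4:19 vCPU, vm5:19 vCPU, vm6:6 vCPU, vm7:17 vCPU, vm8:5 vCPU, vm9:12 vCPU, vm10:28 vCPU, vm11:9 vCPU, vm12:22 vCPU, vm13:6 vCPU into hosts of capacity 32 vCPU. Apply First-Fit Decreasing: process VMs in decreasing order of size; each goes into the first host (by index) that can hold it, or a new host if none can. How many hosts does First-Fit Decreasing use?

7 hosts

Sorted descending: 28, 22, 22, 19, 19, 17, 17, 12, 10, 9, 6, 6, 5.
host 1: place 28 vCPU, 4 vCPU left
host 2: place 22 vCPU, 10 vCPU left
host 3: place 22 vCPU, 10 vCPU left
host 4: place 19 vCPU, 13 vCPU left
host 5: place 19 vCPU, 13 vCPU left
host 6: place 17 vCPU, 15 vCPU left
host 7: place 17 vCPU, 15 vCPU left
host 4: place 12 vCPU, 1 vCPU left
host 2: place 10 vCPU, 0 vCPU left
host 3: place 9 vCPU, 1 vCPU left
host 5: place 6 vCPU, 7 vCPU left
host 5: place 6 vCPU, 1 vCPU left
host 6: place 5 vCPU, 10 vCPU left
Final hosts: [28] [22,10] [22,9] [19,12] [19,6,6] [17,5] [17].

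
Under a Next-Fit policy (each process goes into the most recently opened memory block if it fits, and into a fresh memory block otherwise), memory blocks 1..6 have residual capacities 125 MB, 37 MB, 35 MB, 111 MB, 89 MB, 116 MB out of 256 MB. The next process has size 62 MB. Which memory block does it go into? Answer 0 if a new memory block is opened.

6

Next-Fit only looks at memory block 6, which has 116 MB free.
62 MB fits there.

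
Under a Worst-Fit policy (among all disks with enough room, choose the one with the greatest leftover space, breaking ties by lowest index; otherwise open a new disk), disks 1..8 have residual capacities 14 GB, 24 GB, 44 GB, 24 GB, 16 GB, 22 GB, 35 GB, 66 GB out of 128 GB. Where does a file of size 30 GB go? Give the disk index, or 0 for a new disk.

8

Disks with room: disk 3 (44 GB), disk 7 (35 GB), disk 8 (66 GB).
Most room is disk 8 with 66 GB free.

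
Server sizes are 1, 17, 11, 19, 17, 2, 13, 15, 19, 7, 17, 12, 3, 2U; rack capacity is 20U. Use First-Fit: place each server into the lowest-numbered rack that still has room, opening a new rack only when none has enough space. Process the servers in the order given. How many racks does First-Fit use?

9

rack 1: place 1U, 19U left
rack 1: place 17U, 2U left
rack 2: place 11U, 9U left
rack 3: place 19U, 1U left
rack 4: place 17U, 3U left
rack 1: place 2U, 0U left
rack 5: place 13U, 7U left
rack 6: place 15U, 5U left
rack 7: place 19U, 1U left
rack 2: place 7U, 2U left
rack 8: place 17U, 3U left
rack 9: place 12U, 8U left
rack 4: place 3U, 0U left
rack 2: place 2U, 0U left
Final racks: [1,17,2] [11,7,2] [19] [17,3] [13] [15] [19] [17] [12].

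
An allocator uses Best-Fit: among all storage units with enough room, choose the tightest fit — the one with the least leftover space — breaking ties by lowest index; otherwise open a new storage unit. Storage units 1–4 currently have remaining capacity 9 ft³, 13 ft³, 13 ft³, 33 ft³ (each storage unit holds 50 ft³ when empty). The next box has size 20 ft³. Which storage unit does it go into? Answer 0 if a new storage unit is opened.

4

Storage units with room: storage unit 4 (33 ft³).
Tightest fit is storage unit 4 with 33 ft³ free.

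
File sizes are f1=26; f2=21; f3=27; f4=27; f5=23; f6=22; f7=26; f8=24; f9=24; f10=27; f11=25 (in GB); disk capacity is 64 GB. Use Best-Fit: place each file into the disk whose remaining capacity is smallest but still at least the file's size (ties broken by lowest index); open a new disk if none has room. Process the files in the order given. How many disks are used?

Put f1 (26 GB) in disk 1; 38 GB remain.
Put f2 (21 GB) in disk 1; 17 GB remain.
Put f3 (27 GB) in disk 2; 37 GB remain.
Put f4 (27 GB) in disk 2; 10 GB remain.
Put f5 (23 GB) in disk 3; 41 GB remain.
Put f6 (22 GB) in disk 3; 19 GB remain.
Put f7 (26 GB) in disk 4; 38 GB remain.
Put f8 (24 GB) in disk 4; 14 GB remain.
Put f9 (24 GB) in disk 5; 40 GB remain.
Put f10 (27 GB) in disk 5; 13 GB remain.
Put f11 (25 GB) in disk 6; 39 GB remain.
Final disks: [26,21] [27,27] [23,22] [26,24] [24,27] [25].

6 disks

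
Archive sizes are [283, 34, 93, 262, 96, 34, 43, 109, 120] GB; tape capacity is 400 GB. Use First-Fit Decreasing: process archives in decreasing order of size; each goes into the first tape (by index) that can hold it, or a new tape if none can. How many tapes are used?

3

Sorted descending: 283, 262, 120, 109, 96, 93, 43, 34, 34.
283 GB → tape 1 (remaining 117 GB)
262 GB → tape 2 (remaining 138 GB)
120 GB → tape 2 (remaining 18 GB)
109 GB → tape 1 (remaining 8 GB)
96 GB → tape 3 (remaining 304 GB)
93 GB → tape 3 (remaining 211 GB)
43 GB → tape 3 (remaining 168 GB)
34 GB → tape 3 (remaining 134 GB)
34 GB → tape 3 (remaining 100 GB)
Final tapes: [283,109] [262,120] [96,93,43,34,34].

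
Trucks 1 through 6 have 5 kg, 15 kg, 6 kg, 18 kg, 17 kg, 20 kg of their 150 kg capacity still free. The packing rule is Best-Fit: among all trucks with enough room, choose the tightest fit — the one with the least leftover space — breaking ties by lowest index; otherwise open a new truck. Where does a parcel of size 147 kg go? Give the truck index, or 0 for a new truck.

0

No truck has ≥ 147 kg free, so a new truck is opened.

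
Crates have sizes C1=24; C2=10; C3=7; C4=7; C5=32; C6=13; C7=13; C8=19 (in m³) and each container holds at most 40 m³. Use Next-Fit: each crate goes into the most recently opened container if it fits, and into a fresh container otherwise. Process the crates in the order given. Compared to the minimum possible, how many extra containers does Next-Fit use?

Next-Fit: [24,10] [7,7] [32] [13,13] [19] → 5 containers.
Total size 125 m³; any packing needs at least ⌈125/40⌉ = 4 containers.
An optimal packing achieves that bound: [32,7] [24,13] [19,13,7] [10] → 4 containers.
Excess: 5 − 4 = 1.

1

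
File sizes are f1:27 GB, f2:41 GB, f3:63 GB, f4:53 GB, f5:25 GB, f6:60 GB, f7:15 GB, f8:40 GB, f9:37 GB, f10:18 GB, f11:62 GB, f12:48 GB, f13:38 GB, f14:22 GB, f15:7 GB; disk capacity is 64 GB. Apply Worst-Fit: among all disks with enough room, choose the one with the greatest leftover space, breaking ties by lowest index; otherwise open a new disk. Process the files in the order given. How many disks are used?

Put f1 (27 GB) in disk 1; 37 GB remain.
Put f2 (41 GB) in disk 2; 23 GB remain.
Put f3 (63 GB) in disk 3; 1 GB remain.
Put f4 (53 GB) in disk 4; 11 GB remain.
Put f5 (25 GB) in disk 1; 12 GB remain.
Put f6 (60 GB) in disk 5; 4 GB remain.
Put f7 (15 GB) in disk 2; 8 GB remain.
Put f8 (40 GB) in disk 6; 24 GB remain.
Put f9 (37 GB) in disk 7; 27 GB remain.
Put f10 (18 GB) in disk 7; 9 GB remain.
Put f11 (62 GB) in disk 8; 2 GB remain.
Put f12 (48 GB) in disk 9; 16 GB remain.
Put f13 (38 GB) in disk 10; 26 GB remain.
Put f14 (22 GB) in disk 10; 4 GB remain.
Put f15 (7 GB) in disk 6; 17 GB remain.
Final disks: [27,25] [41,15] [63] [53] [60] [40,7] [37,18] [62] [48] [38,22].

10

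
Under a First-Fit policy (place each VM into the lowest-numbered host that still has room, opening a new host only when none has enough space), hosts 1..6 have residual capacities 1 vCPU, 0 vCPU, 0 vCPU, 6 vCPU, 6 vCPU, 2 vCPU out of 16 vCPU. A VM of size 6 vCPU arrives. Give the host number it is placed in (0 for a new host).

4

Hosts with room: host 4 (6 vCPU), host 5 (6 vCPU).
The first with room is host 4.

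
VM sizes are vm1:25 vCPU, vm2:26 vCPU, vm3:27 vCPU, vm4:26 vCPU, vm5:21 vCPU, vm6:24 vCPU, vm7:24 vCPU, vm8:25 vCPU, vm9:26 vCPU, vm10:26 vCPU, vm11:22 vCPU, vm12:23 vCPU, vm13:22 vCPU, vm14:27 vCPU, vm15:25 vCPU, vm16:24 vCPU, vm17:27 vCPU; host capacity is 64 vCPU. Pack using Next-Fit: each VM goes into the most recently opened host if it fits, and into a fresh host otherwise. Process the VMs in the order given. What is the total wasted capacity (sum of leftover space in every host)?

Put vm1 (25 vCPU) in host 1; 39 vCPU remain.
Put vm2 (26 vCPU) in host 1; 13 vCPU remain.
Put vm3 (27 vCPU) in host 2; 37 vCPU remain.
Put vm4 (26 vCPU) in host 2; 11 vCPU remain.
Put vm5 (21 vCPU) in host 3; 43 vCPU remain.
Put vm6 (24 vCPU) in host 3; 19 vCPU remain.
Put vm7 (24 vCPU) in host 4; 40 vCPU remain.
Put vm8 (25 vCPU) in host 4; 15 vCPU remain.
Put vm9 (26 vCPU) in host 5; 38 vCPU remain.
Put vm10 (26 vCPU) in host 5; 12 vCPU remain.
Put vm11 (22 vCPU) in host 6; 42 vCPU remain.
Put vm12 (23 vCPU) in host 6; 19 vCPU remain.
Put vm13 (22 vCPU) in host 7; 42 vCPU remain.
Put vm14 (27 vCPU) in host 7; 15 vCPU remain.
Put vm15 (25 vCPU) in host 8; 39 vCPU remain.
Put vm16 (24 vCPU) in host 8; 15 vCPU remain.
Put vm17 (27 vCPU) in host 9; 37 vCPU remain.
9 hosts × 64 vCPU = 576 vCPU; used 420 vCPU; unused 156 vCPU.

156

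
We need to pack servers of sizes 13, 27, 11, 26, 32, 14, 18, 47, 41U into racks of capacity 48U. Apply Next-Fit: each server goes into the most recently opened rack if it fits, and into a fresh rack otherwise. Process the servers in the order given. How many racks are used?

6

Put 13U in rack 1; 35U remain.
Put 27U in rack 1; 8U remain.
Put 11U in rack 2; 37U remain.
Put 26U in rack 2; 11U remain.
Put 32U in rack 3; 16U remain.
Put 14U in rack 3; 2U remain.
Put 18U in rack 4; 30U remain.
Put 47U in rack 5; 1U remain.
Put 41U in rack 6; 7U remain.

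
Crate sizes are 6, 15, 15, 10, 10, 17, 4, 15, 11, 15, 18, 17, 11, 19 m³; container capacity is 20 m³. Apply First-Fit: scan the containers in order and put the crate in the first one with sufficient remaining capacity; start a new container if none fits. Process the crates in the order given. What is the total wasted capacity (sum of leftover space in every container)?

Put 6 m³ in container 1; 14 m³ remain.
Put 15 m³ in container 2; 5 m³ remain.
Put 15 m³ in container 3; 5 m³ remain.
Put 10 m³ in container 1; 4 m³ remain.
Put 10 m³ in container 4; 10 m³ remain.
Put 17 m³ in container 5; 3 m³ remain.
Put 4 m³ in container 1; 0 m³ remain.
Put 15 m³ in container 6; 5 m³ remain.
Put 11 m³ in container 7; 9 m³ remain.
Put 15 m³ in container 8; 5 m³ remain.
Put 18 m³ in container 9; 2 m³ remain.
Put 17 m³ in container 10; 3 m³ remain.
Put 11 m³ in container 11; 9 m³ remain.
Put 19 m³ in container 12; 1 m³ remain.
12 containers × 20 m³ = 240 m³; used 183 m³; unused 57 m³.

57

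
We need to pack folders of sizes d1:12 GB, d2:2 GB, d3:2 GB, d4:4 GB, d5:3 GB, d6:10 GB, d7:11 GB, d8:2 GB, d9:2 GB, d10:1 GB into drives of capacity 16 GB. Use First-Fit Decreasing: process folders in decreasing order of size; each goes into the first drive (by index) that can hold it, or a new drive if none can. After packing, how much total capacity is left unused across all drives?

15

Sorted descending: 12, 11, 10, 4, 3, 2, 2, 2, 2, 1.
drive 1: place 12 GB, 4 GB left
drive 2: place 11 GB, 5 GB left
drive 3: place 10 GB, 6 GB left
drive 1: place 4 GB, 0 GB left
drive 2: place 3 GB, 2 GB left
drive 2: place 2 GB, 0 GB left
drive 3: place 2 GB, 4 GB left
drive 3: place 2 GB, 2 GB left
drive 3: place 2 GB, 0 GB left
drive 4: place 1 GB, 15 GB left
4 drives × 16 GB = 64 GB; used 49 GB; unused 15 GB.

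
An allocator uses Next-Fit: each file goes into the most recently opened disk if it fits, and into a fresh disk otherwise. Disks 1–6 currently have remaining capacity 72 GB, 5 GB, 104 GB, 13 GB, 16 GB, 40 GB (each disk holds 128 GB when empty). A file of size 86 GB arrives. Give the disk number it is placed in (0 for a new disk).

Next-Fit only looks at disk 6, which has 40 GB free.
86 GB does not fit, so a new disk is opened.

0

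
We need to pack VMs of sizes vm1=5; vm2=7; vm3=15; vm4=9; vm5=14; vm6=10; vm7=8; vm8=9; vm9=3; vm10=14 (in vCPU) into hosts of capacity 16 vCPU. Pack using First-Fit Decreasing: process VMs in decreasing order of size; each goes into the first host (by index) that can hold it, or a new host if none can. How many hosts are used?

7

Sorted descending: 15, 14, 14, 10, 9, 9, 8, 7, 5, 3.
host 1: place 15 vCPU, 1 vCPU left
host 2: place 14 vCPU, 2 vCPU left
host 3: place 14 vCPU, 2 vCPU left
host 4: place 10 vCPU, 6 vCPU left
host 5: place 9 vCPU, 7 vCPU left
host 6: place 9 vCPU, 7 vCPU left
host 7: place 8 vCPU, 8 vCPU left
host 5: place 7 vCPU, 0 vCPU left
host 4: place 5 vCPU, 1 vCPU left
host 6: place 3 vCPU, 4 vCPU left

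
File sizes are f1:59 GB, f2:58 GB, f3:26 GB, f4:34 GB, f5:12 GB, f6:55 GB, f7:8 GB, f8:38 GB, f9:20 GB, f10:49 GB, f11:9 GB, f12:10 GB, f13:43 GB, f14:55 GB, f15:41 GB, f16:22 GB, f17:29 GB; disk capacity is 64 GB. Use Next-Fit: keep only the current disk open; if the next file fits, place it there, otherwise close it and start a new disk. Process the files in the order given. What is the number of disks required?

11 disks

Put f1 (59 GB) in disk 1; 5 GB remain.
Put f2 (58 GB) in disk 2; 6 GB remain.
Put f3 (26 GB) in disk 3; 38 GB remain.
Put f4 (34 GB) in disk 3; 4 GB remain.
Put f5 (12 GB) in disk 4; 52 GB remain.
Put f6 (55 GB) in disk 5; 9 GB remain.
Put f7 (8 GB) in disk 5; 1 GB remain.
Put f8 (38 GB) in disk 6; 26 GB remain.
Put f9 (20 GB) in disk 6; 6 GB remain.
Put f10 (49 GB) in disk 7; 15 GB remain.
Put f11 (9 GB) in disk 7; 6 GB remain.
Put f12 (10 GB) in disk 8; 54 GB remain.
Put f13 (43 GB) in disk 8; 11 GB remain.
Put f14 (55 GB) in disk 9; 9 GB remain.
Put f15 (41 GB) in disk 10; 23 GB remain.
Put f16 (22 GB) in disk 10; 1 GB remain.
Put f17 (29 GB) in disk 11; 35 GB remain.
Final disks: [59] [58] [26,34] [12] [55,8] [38,20] [49,9] [10,43] [55] [41,22] [29].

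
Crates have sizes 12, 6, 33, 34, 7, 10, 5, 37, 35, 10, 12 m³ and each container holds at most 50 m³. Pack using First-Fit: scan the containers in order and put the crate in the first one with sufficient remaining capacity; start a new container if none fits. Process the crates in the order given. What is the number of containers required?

12 m³ → container 1 (remaining 38 m³)
6 m³ → container 1 (remaining 32 m³)
33 m³ → container 2 (remaining 17 m³)
34 m³ → container 3 (remaining 16 m³)
7 m³ → container 1 (remaining 25 m³)
10 m³ → container 1 (remaining 15 m³)
5 m³ → container 1 (remaining 10 m³)
37 m³ → container 4 (remaining 13 m³)
35 m³ → container 5 (remaining 15 m³)
10 m³ → container 1 (remaining 0 m³)
12 m³ → container 2 (remaining 5 m³)
Final containers: [12,6,7,10,5,10] [33,12] [34] [37] [35].

5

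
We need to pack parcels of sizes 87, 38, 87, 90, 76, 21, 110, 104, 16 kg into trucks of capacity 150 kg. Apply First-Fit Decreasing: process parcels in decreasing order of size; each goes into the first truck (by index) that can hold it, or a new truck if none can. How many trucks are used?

6

Sorted descending: 110, 104, 90, 87, 87, 76, 38, 21, 16.
110 kg → truck 1 (remaining 40 kg)
104 kg → truck 2 (remaining 46 kg)
90 kg → truck 3 (remaining 60 kg)
87 kg → truck 4 (remaining 63 kg)
87 kg → truck 5 (remaining 63 kg)
76 kg → truck 6 (remaining 74 kg)
38 kg → truck 1 (remaining 2 kg)
21 kg → truck 2 (remaining 25 kg)
16 kg → truck 2 (remaining 9 kg)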